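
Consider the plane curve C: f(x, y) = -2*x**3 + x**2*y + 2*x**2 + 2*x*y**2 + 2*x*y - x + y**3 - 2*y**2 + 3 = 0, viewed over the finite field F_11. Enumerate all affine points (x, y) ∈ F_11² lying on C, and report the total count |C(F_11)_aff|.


Affine F_11-points: {(0, 10), (2, 4), (3, 5), (4, 1), (6, 0), (8, 10), (9, 10)}; count = 7.

For each of the 121 pairs (x, y) ∈ F_11², evaluate f(x, y) mod 11. Record the zeros.
  x = 0: [0↦3, 1↦2, 2↦3, 3↦1, 4↦2, 5↦1, 6↦4, 7↦6, 8↦2, 9↦9, 10↦0]  zeros at y ∈ {10}
  x = 1: [0↦2, 1↦6, 2↦5, 3↦5, 4↦1, 5↦10, 6↦5, 7↦3, 8↦10, 9↦10, 10↦9]  zeros at y ∈ ∅
  x = 2: [0↦4, 1↦4, 2↦3, 3↦7, 4↦0, 5↦10, 6↦10, 7↦6, 8↦4, 9↦10, 10↦8]  zeros at y ∈ {4}
  x = 3: [0↦8, 1↦6, 2↦7, 3↦6, 4↦9, 5↦0, 6↦7, 7↦3, 8↦5, 9↦8, 10↦7]  zeros at y ∈ {5}
  x = 4: [0↦2, 1↦0, 2↦5, 3↦1, 4↦5, 5↦1, 6↦6, 7↦4, 8↦1, 9↦3, 10↦5]  zeros at y ∈ {1}
  x = 5: [0↦7, 1↦7, 2↦7, 3↦2, 4↦9, 5↦1, 6↦6, 7↦8, 8↦2, 9↦5, 10↦1]  zeros at y ∈ ∅
  x = 6: [0↦0, 1↦4, 2↦1, 3↦8, 4↦9, 5↦10, 6↦6, 7↦3, 8↦7, 9↦2, 10↦5]  zeros at y ∈ {0}
  x = 7: [0↦2, 1↦1, 2↦8, 3↦7, 4↦4, 5↦5, 6↦5, 7↦10, 8↦4, 9↦4, 10↦5]  zeros at y ∈ ∅
  x = 8: [0↦1, 1↦8, 2↦5, 3↦9, 4↦4, 5↦7, 6↦2, 7↦6, 8↦3, 9↦10, 10↦0]  zeros at y ∈ {10}
  x = 9: [0↦7, 1↦2, 2↦2, 3↦2, 4↦8, 5↦4, 6↦7, 7↦1, 8↦3, 9↦8, 10↦0]  zeros at y ∈ {10}
  x = 10: [0↦8, 1↦4, 2↦9, 3↦7, 4↦4, 5↦6, 6↦8, 7↦5, 8↦3, 9↦8, 10↦4]  zeros at y ∈ ∅
Collecting zeros: affine points = {(0, 10), (2, 4), (3, 5), (4, 1), (6, 0), (8, 10), (9, 10)}.
Total count |C(F_11)_aff| = 7.


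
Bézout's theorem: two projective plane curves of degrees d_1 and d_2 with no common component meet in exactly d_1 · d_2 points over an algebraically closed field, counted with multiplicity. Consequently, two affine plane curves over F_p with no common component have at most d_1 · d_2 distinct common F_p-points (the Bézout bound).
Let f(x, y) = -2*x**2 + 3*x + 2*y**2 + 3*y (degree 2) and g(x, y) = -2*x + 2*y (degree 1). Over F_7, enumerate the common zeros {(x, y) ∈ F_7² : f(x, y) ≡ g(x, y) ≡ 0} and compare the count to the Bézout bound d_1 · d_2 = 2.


Common zeros: {(0, 0)}; count = 1; Bézout bound = 2.

deg(f) = 2, deg(g) = 1, so Bézout bound = 2.
Scan x ∈ F_7. For each x, list the y ∈ F_7 with f(x, y) ≡ 0 and those with g(x, y) ≡ 0 (mod 7); the common zeros in that column are the intersection.
  x = 0: f ≡ 0 at y ∈ {0, 2}; g ≡ 0 at y ∈ {0}; common: {0}.
  x = 1: f ≡ 0 at y ∈ {3, 6}; g ≡ 0 at y ∈ {1}; common: ∅.
  x = 2: f ≡ 0 at y ∈ {4, 5}; g ≡ 0 at y ∈ {2}; common: ∅.
  x = 3: f ≡ 0 at y ∈ {4, 5}; g ≡ 0 at y ∈ {3}; common: ∅.
  x = 4: f ≡ 0 at y ∈ {3, 6}; g ≡ 0 at y ∈ {4}; common: ∅.
  x = 5: f ≡ 0 at y ∈ {0, 2}; g ≡ 0 at y ∈ {5}; common: ∅.
  x = 6: f ≡ 0 at y ∈ {1}; g ≡ 0 at y ∈ {6}; common: ∅.
Collecting: common zeros = {(0, 0)}, so the count is 1.
Comparison with the Bézout bound: 1 ≤ 2 = deg(f)·deg(g), as expected for curves with no common component (the affine F_7-count falls short of the bound because intersections may lie at infinity, over extension fields, or carry multiplicity).


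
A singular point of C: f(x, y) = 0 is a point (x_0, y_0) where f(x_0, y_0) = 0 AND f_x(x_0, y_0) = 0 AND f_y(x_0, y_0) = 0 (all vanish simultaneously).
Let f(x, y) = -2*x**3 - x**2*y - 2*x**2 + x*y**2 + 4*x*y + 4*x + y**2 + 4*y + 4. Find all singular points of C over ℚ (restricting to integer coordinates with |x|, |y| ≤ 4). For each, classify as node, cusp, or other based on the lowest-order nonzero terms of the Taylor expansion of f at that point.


Singular points: {(0, -2)}; classification: cusp.

Compute partial derivatives:
  f_x = -6*x**2 - 2*x*y - 4*x + y**2 + 4*y + 4.
  f_y = -x**2 + 2*x*y + 4*x + 2*y + 4.
Scan x_0 ∈ {−4, ..., 4}. For each x_0, f_y(x_0, y) is a polynomial in y; find its integer roots y ∈ {−4, ..., 4}, then test f_x and f at those candidates.
  x = -4: f_y(-4, y) = -6*y - 28; no integer root y with |y| ≤ 4.
  x = -3: f_y(-3, y) = -4*y - 17; no integer root y with |y| ≤ 4.
  x = -2: f_y(-2, y) = -2*y - 8; vanishes at y ∈ {-4}. (-2, -4): f_x = -28 ≠ 0.
  x = -1: f_y(-1, y) = -1; no integer root y with |y| ≤ 4.
  x = 0: f_y(0, y) = 2*y + 4; vanishes at y ∈ {-2}. (0, -2): f_x = 0, f = 0 — SINGULAR.
  x = 1: f_y(1, y) = 4*y + 7; no integer root y with |y| ≤ 4.
  x = 2: f_y(2, y) = 6*y + 8; no integer root y with |y| ≤ 4.
  x = 3: f_y(3, y) = 8*y + 7; no integer root y with |y| ≤ 4.
  x = 4: f_y(4, y) = 10*y + 4; no integer root y with |y| ≤ 4.
Only singular point on the grid: (0, -2).
Classify: substitute x = 0 + u, y = -2 + v and expand: f = -2*u**3 - u**2*v + u*v**2 + v**2.
No constant or linear terms (consistent with a singular point). Quadratic part: v**2. Cubic part: -2*u**3 - u**2*v + u*v**2.
The quadratic part v**2 is a perfect square, so there is a single (double) tangent line v = 0, i.e. y = -2. Restricting the cubic part to that line (v = 0) leaves -2*u**3 ≠ 0, so f is not divisible by v and the branch is v² ≈ 2*u**3 to lowest order — this is a cusp.
Classification: cusp.


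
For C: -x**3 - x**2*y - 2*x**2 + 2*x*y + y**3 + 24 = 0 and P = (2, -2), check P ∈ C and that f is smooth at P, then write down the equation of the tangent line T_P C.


Tangent line at P: -16*x + 12*y + 56 = 0.

Step 1: f(2, -2) = 0, so P lies on C.
Step 2: partial derivatives
  f_x(x, y) = -3*x**2 - 2*x*y - 4*x + 2*y, f_y(x, y) = -x**2 + 2*x + 3*y**2.
  f_x(P) = -16, f_y(P) = 12 (gradient nonzero, so P is smooth).
Step 3: tangent line at P: -16·(x − 2) + 12·(y − -2) = 0.
Expanding: -16*x + 12*y + 56 = 0.


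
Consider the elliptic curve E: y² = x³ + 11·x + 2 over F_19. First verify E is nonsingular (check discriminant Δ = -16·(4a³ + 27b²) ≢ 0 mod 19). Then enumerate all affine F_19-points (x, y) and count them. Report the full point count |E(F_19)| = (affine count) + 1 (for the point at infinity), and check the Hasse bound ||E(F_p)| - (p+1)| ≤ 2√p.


Affine points = {(3, 9), (3, 10), (5, 7), (5, 12), (7, 2), (7, 17), (12, 0), (13, 9), (13, 10), (18, 3), (18, 16)}; affine count = 11; |E(F_19)| = 12.

Discriminant check: Δ ∝ 4a³ + 27b² = 4·11³ + 27·2² = 4·1331 + 27·4 ≡ 17 (mod 19). Nonzero ⇒ E is nonsingular.
For each x ∈ F_19, compute rhs = x³ + 11·x + 2 mod 19, then count y ∈ F_19 with y² ≡ rhs.
  x = 0: rhs = 2, matching y values: none (0 points).
  x = 1: rhs = 14, matching y values: none (0 points).
  x = 2: rhs = 13, matching y values: none (0 points).
  x = 3: rhs = 5, matching y values: 9, 10 (2 points).
  x = 4: rhs = 15, matching y values: none (0 points).
  x = 5: rhs = 11, matching y values: 7, 12 (2 points).
  x = 6: rhs = 18, matching y values: none (0 points).
  x = 7: rhs = 4, matching y values: 2, 17 (2 points).
  x = 8: rhs = 13, matching y values: none (0 points).
  x = 9: rhs = 13, matching y values: none (0 points).
  x = 10: rhs = 10, matching y values: none (0 points).
  x = 11: rhs = 10, matching y values: none (0 points).
  x = 12: rhs = 0, matching y values: 0 (1 points).
  x = 13: rhs = 5, matching y values: 9, 10 (2 points).
  x = 14: rhs = 12, matching y values: none (0 points).
  x = 15: rhs = 8, matching y values: none (0 points).
  x = 16: rhs = 18, matching y values: none (0 points).
  x = 17: rhs = 10, matching y values: none (0 points).
  x = 18: rhs = 9, matching y values: 3, 16 (2 points).
Total affine count: 11.
Full point count |E(F_19)| = 11 + 1 = 12.
Hasse bound: |12 − (19+1)| = |-8| = 8 ≤ 2√19 ≈ 8.7178 ✓.


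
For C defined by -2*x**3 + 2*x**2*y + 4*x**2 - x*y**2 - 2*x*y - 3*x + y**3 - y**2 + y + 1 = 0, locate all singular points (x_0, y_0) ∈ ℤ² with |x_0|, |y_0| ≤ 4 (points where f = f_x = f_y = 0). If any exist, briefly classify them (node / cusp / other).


Singular points: {(1, 1)}; classification: cusp.

Compute partial derivatives:
  f_x = -6*x**2 + 4*x*y + 8*x - y**2 - 2*y - 3.
  f_y = 2*x**2 - 2*x*y - 2*x + 3*y**2 - 2*y + 1.
Scan x_0 ∈ {−4, ..., 4}. For each x_0, f_y(x_0, y) is a polynomial in y; find its integer roots y ∈ {−4, ..., 4}, then test f_x and f at those candidates.
  x = -4: f_y(-4, y) = 3*y**2 + 6*y + 41; no integer root y with |y| ≤ 4.
  x = -3: f_y(-3, y) = 3*y**2 + 4*y + 25; no integer root y with |y| ≤ 4.
  x = -2: f_y(-2, y) = 3*y**2 + 2*y + 13; no integer root y with |y| ≤ 4.
  x = -1: f_y(-1, y) = 3*y**2 + 5; no integer root y with |y| ≤ 4.
  x = 0: f_y(0, y) = 3*y**2 - 2*y + 1; no integer root y with |y| ≤ 4.
  x = 1: f_y(1, y) = 3*y**2 - 4*y + 1; vanishes at y ∈ {1}. (1, 1): f_x = 0, f = 0 — SINGULAR.
  x = 2: f_y(2, y) = 3*y**2 - 6*y + 5; no integer root y with |y| ≤ 4.
  x = 3: f_y(3, y) = 3*y**2 - 8*y + 13; no integer root y with |y| ≤ 4.
  x = 4: f_y(4, y) = 3*y**2 - 10*y + 25; no integer root y with |y| ≤ 4.
Only singular point on the grid: (1, 1).
Classify: substitute x = 1 + u, y = 1 + v and expand: f = -2*u**3 + 2*u**2*v - u*v**2 + v**3 + v**2.
No constant or linear terms (consistent with a singular point). Quadratic part: v**2. Cubic part: -2*u**3 + 2*u**2*v - u*v**2 + v**3.
The quadratic part v**2 is a perfect square, so there is a single (double) tangent line v = 0, i.e. y = 1. Restricting the cubic part to that line (v = 0) leaves -2*u**3 ≠ 0, so f is not divisible by v and the branch is v² ≈ 2*u**3 to lowest order — this is a cusp.
Classification: cusp.


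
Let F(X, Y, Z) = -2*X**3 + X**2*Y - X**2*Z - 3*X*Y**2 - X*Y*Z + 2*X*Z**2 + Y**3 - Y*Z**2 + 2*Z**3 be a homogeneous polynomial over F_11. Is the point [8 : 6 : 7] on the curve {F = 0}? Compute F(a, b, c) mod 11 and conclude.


F(8,6,7) ≡ 6 (mod 11); P is NOT on the curve.

Evaluate F(8, 6, 7) term-by-term (mod 11).
  -2*X**3 ↦ -2·512·1·1 = -1024
  X**2*Y ↦ 1·64·6·1 = 384
  -X**2*Z ↦ -1·64·1·7 = -448
  -3*X*Y**2 ↦ -3·8·36·1 = -864
  -X*Y*Z ↦ -1·8·6·7 = -336
  2*X*Z**2 ↦ 2·8·1·49 = 784
  Y**3 ↦ 1·1·216·1 = 216
  -Y*Z**2 ↦ -1·1·6·49 = -294
  2*Z**3 ↦ 2·1·1·343 = 686
Sum: F(8, 6, 7) = (-1024) + (384) + (-448) + (-864) + (-336) + (784) + (216) + (-294) + (686) = -896.
Reducing mod 11: -896 ≡ 6 (mod 11).
Since F(a, b, c) ≡ 6 ≠ 0 (mod 11), P does NOT lie on the curve.


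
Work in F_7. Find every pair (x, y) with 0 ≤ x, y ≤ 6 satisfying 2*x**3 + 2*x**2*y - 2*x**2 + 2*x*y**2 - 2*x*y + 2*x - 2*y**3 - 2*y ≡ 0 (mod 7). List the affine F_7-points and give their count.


Affine F_7-points: {(0, 0), (1, 1), (2, 3), (3, 0), (3, 1), (3, 2), (5, 0)}; count = 7.

For each of the 49 pairs (x, y) ∈ F_7², evaluate f(x, y) mod 7. Record the zeros.
  x = 0: [0↦0, 1↦3, 2↦1, 3↦3, 4↦4, 5↦6, 6↦4]  zeros at y ∈ {0}
  x = 1: [0↦2, 1↦0, 2↦4, 3↦2, 4↦3, 5↦2, 6↦1]  zeros at y ∈ {1}
  x = 2: [0↦5, 1↦2, 2↦2, 3↦0, 4↦5, 5↦5, 6↦2]  zeros at y ∈ {3}
  x = 3: [0↦0, 1↦0, 2↦0, 3↦2, 4↦1, 5↦6, 6↦5]  zeros at y ∈ {0, 1, 2}
  x = 4: [0↦6, 1↦6, 2↦3, 3↦6, 4↦3, 5↦3, 6↦1]  zeros at y ∈ ∅
  x = 5: [0↦0, 1↦4, 2↦2, 3↦3, 4↦2, 5↦1, 6↦2]  zeros at y ∈ {0}
  x = 6: [0↦1, 1↦6, 2↦2, 3↦5, 4↦3, 5↦5, 6↦6]  zeros at y ∈ ∅
Collecting zeros: affine points = {(0, 0), (1, 1), (2, 3), (3, 0), (3, 1), (3, 2), (5, 0)}.
Total count |C(F_7)_aff| = 7.


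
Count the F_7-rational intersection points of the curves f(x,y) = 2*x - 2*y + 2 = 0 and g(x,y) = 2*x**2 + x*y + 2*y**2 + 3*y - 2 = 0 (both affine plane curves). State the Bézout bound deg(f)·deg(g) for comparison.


Common zeros: {(5, 6), (6, 0)}; count = 2; Bézout bound = 2.

deg(f) = 1, deg(g) = 2, so Bézout bound = 2.
Scan x ∈ F_7. For each x, list the y ∈ F_7 with f(x, y) ≡ 0 and those with g(x, y) ≡ 0 (mod 7); the common zeros in that column are the intersection.
  x = 0: f ≡ 0 at y ∈ {1}; g ≡ 0 at y ∈ {4, 5}; common: ∅.
  x = 1: f ≡ 0 at y ∈ {2}; g ≡ 0 at y ∈ {0, 5}; common: ∅.
  x = 2: f ≡ 0 at y ∈ {3}; g ≡ 0 at y ∈ ∅; common: ∅.
  x = 3: f ≡ 0 at y ∈ {4}; g ≡ 0 at y ∈ ∅; common: ∅.
  x = 4: f ≡ 0 at y ∈ {5}; g ≡ 0 at y ∈ ∅; common: ∅.
  x = 5: f ≡ 0 at y ∈ {6}; g ≡ 0 at y ∈ {4, 6}; common: {6}.
  x = 6: f ≡ 0 at y ∈ {0}; g ≡ 0 at y ∈ {0, 6}; common: {0}.
Collecting: common zeros = {(5, 6), (6, 0)}, so the count is 2.
Comparison with the Bézout bound: 2 ≤ 2 = deg(f)·deg(g), as expected for curves with no common component (the bound is attained).


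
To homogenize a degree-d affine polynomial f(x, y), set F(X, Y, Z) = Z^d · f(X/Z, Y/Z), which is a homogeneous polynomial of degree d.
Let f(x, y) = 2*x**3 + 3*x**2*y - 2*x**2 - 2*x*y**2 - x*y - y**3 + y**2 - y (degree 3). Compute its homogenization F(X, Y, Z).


F(X, Y, Z) = 2*X**3 + 3*X**2*Y - 2*X**2*Z - 2*X*Y**2 - X*Y*Z - Y**3 + Y**2*Z - Y*Z**2

deg(f) = 3.
Substitute x = X/Z, y = Y/Z into f, then multiply by Z^3.
  monomial 2·x^3·y^0 ↦ 2·X^3·Y^0·Z^0.
  monomial 3·x^2·y^1 ↦ 3·X^2·Y^1·Z^0.
  monomial -2·x^2·y^0 ↦ -2·X^2·Y^0·Z^1.
  monomial -2·x^1·y^2 ↦ -2·X^1·Y^2·Z^0.
  monomial -1·x^1·y^1 ↦ -1·X^1·Y^1·Z^1.
  monomial -1·x^0·y^3 ↦ -1·X^0·Y^3·Z^0.
  monomial 1·x^0·y^2 ↦ 1·X^0·Y^2·Z^1.
  monomial -1·x^0·y^1 ↦ -1·X^0·Y^1·Z^2.
Collecting: F(X, Y, Z) = 2*X**3 + 3*X**2*Y - 2*X**2*Z - 2*X*Y**2 - X*Y*Z - Y**3 + Y**2*Z - Y*Z**2.


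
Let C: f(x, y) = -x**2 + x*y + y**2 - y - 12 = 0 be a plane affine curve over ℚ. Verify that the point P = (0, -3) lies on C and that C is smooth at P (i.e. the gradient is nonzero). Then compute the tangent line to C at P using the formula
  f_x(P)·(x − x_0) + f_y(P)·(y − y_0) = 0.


Tangent line at P: -3*x - 7*y - 21 = 0.

Step 1: f(0, -3) = 0, so P lies on C.
Step 2: partial derivatives
  f_x(x, y) = -2*x + y, f_y(x, y) = x + 2*y - 1.
  f_x(P) = -3, f_y(P) = -7 (gradient nonzero, so P is smooth).
Step 3: tangent line at P: -3·(x − 0) + -7·(y − -3) = 0.
Expanding: -3*x - 7*y - 21 = 0.


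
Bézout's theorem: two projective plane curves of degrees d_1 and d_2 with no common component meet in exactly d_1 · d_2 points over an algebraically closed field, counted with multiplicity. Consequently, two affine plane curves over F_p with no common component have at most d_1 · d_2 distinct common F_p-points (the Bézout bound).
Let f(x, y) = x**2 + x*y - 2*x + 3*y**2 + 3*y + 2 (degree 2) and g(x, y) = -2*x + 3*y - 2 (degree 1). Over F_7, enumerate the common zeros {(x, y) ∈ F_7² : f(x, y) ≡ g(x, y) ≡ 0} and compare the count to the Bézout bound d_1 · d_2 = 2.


Common zeros: {(1, 6)}; count = 1; Bézout bound = 2.

deg(f) = 2, deg(g) = 1, so Bézout bound = 2.
Scan x ∈ F_7. For each x, list the y ∈ F_7 with f(x, y) ≡ 0 and those with g(x, y) ≡ 0 (mod 7); the common zeros in that column are the intersection.
  x = 0: f ≡ 0 at y ∈ ∅; g ≡ 0 at y ∈ {3}; common: ∅.
  x = 1: f ≡ 0 at y ∈ {2, 6}; g ≡ 0 at y ∈ {6}; common: {6}.
  x = 2: f ≡ 0 at y ∈ {4, 6}; g ≡ 0 at y ∈ {2}; common: ∅.
  x = 3: f ≡ 0 at y ∈ {1, 4}; g ≡ 0 at y ∈ {5}; common: ∅.
  x = 4: f ≡ 0 at y ∈ ∅; g ≡ 0 at y ∈ {1}; common: ∅.
  x = 5: f ≡ 0 at y ∈ {1}; g ≡ 0 at y ∈ {4}; common: ∅.
  x = 6: f ≡ 0 at y ∈ {2}; g ≡ 0 at y ∈ {0}; common: ∅.
Collecting: common zeros = {(1, 6)}, so the count is 1.
Comparison with the Bézout bound: 1 ≤ 2 = deg(f)·deg(g), as expected for curves with no common component (the affine F_7-count falls short of the bound because intersections may lie at infinity, over extension fields, or carry multiplicity).


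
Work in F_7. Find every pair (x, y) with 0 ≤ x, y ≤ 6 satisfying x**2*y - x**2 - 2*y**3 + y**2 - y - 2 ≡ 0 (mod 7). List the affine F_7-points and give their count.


Affine F_7-points: {(1, 6), (2, 3), (3, 2), (3, 4), (3, 5), (4, 2), (4, 4), (4, 5), (5, 3), (6, 6)}; count = 10.

For each of the 49 pairs (x, y) ∈ F_7², evaluate f(x, y) mod 7. Record the zeros.
  x = 0: [0↦5, 1↦3, 2↦5, 3↦6, 4↦1, 5↦6, 6↦2]  zeros at y ∈ ∅
  x = 1: [0↦4, 1↦3, 2↦6, 3↦1, 4↦4, 5↦3, 6↦0]  zeros at y ∈ {6}
  x = 2: [0↦1, 1↦3, 2↦2, 3↦0, 4↦6, 5↦1, 6↦1]  zeros at y ∈ {3}
  x = 3: [0↦3, 1↦3, 2↦0, 3↦3, 4↦0, 5↦0, 6↦5]  zeros at y ∈ {2, 4, 5}
  x = 4: [0↦3, 1↦3, 2↦0, 3↦3, 4↦0, 5↦0, 6↦5]  zeros at y ∈ {2, 4, 5}
  x = 5: [0↦1, 1↦3, 2↦2, 3↦0, 4↦6, 5↦1, 6↦1]  zeros at y ∈ {3}
  x = 6: [0↦4, 1↦3, 2↦6, 3↦1, 4↦4, 5↦3, 6↦0]  zeros at y ∈ {6}
Collecting zeros: affine points = {(1, 6), (2, 3), (3, 2), (3, 4), (3, 5), (4, 2), (4, 4), (4, 5), (5, 3), (6, 6)}.
Total count |C(F_7)_aff| = 10.


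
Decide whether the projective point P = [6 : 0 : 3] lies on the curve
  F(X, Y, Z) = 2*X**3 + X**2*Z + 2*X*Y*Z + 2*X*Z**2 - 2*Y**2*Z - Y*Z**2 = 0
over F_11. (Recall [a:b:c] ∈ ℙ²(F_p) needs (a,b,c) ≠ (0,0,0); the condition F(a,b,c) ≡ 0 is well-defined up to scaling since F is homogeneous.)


F(6,0,3) ≡ 10 (mod 11); P is NOT on the curve.

Evaluate F(6, 0, 3) term-by-term (mod 11).
  2*X**3 ↦ 2·216·1·1 = 432
  X**2*Z ↦ 1·36·1·3 = 108
  2*X*Y*Z ↦ 2·6·0·3 = 0
  2*X*Z**2 ↦ 2·6·1·9 = 108
  -2*Y**2*Z ↦ -2·1·0·3 = 0
  -Y*Z**2 ↦ -1·1·0·9 = 0
Sum: F(6, 0, 3) = (432) + (108) + (0) + (108) + (0) + (0) = 648.
Reducing mod 11: 648 ≡ 10 (mod 11).
Since F(a, b, c) ≡ 10 ≠ 0 (mod 11), P does NOT lie on the curve.


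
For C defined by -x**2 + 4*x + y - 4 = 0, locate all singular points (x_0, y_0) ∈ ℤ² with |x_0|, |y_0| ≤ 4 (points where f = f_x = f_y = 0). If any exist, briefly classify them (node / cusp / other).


No singular points in the scanned grid; C is smooth there.

Compute partial derivatives:
  f_x = 4 - 2*x.
  f_y = 1.
f_y = 1 is a nonzero constant, so f_y never vanishes: no point (x, y) can satisfy f = f_x = f_y = 0. In particular no (x, y) ∈ {−4, ..., 4}² is singular; the curve is smooth.


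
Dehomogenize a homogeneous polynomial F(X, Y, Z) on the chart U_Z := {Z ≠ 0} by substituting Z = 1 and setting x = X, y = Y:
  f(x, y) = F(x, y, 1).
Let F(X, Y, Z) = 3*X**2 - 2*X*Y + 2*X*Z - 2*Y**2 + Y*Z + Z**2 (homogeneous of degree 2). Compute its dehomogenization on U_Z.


f(x, y) = 3*x**2 - 2*x*y + 2*x - 2*y**2 + y + 1

On U_Z we set Z = 1. Each monomial c·X^i·Y^j·Z^k in F becomes c·x^i·y^j·1^k = c·x^i·y^j.
Substituting Z = 1: F(X, Y, 1) = 3*x**2 - 2*x*y + 2*x - 2*y**2 + y + 1.
Note: deg(f) ≤ deg(F) = 2; strict inequality happens when F is divisible by Z (lost terms).


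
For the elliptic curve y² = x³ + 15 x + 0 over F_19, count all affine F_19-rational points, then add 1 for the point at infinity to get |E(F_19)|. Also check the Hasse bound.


Affine points = {(0, 0), (1, 4), (1, 15), (2, 0), (7, 7), (7, 12), (8, 9), (8, 10), (9, 3), (9, 16), (13, 6), (13, 13), (14, 3), (14, 16), (15, 3), (15, 16), (16, 2), (16, 17), (17, 0)}; affine count = 19; |E(F_19)| = 20.

Discriminant check: Δ ∝ 4a³ + 27b² = 4·15³ + 27·0² = 4·3375 + 27·0 ≡ 10 (mod 19). Nonzero ⇒ E is nonsingular.
For each x ∈ F_19, compute rhs = x³ + 15·x + 0 mod 19, then count y ∈ F_19 with y² ≡ rhs.
  x = 0: rhs = 0, matching y values: 0 (1 points).
  x = 1: rhs = 16, matching y values: 4, 15 (2 points).
  x = 2: rhs = 0, matching y values: 0 (1 points).
  x = 3: rhs = 15, matching y values: none (0 points).
  x = 4: rhs = 10, matching y values: none (0 points).
  x = 5: rhs = 10, matching y values: none (0 points).
  x = 6: rhs = 2, matching y values: none (0 points).
  x = 7: rhs = 11, matching y values: 7, 12 (2 points).
  x = 8: rhs = 5, matching y values: 9, 10 (2 points).
  x = 9: rhs = 9, matching y values: 3, 16 (2 points).
  x = 10: rhs = 10, matching y values: none (0 points).
  x = 11: rhs = 14, matching y values: none (0 points).
  x = 12: rhs = 8, matching y values: none (0 points).
  x = 13: rhs = 17, matching y values: 6, 13 (2 points).
  x = 14: rhs = 9, matching y values: 3, 16 (2 points).
  x = 15: rhs = 9, matching y values: 3, 16 (2 points).
  x = 16: rhs = 4, matching y values: 2, 17 (2 points).
  x = 17: rhs = 0, matching y values: 0 (1 points).
  x = 18: rhs = 3, matching y values: none (0 points).
Total affine count: 19.
Full point count |E(F_19)| = 19 + 1 = 20.
Hasse bound: |20 − (19+1)| = |0| = 0 ≤ 2√19 ≈ 8.7178 ✓.


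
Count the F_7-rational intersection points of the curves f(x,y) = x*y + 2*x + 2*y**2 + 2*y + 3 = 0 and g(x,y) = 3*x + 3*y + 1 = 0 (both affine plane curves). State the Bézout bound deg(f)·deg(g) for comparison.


Common zeros: {(2, 0), (4, 5)}; count = 2; Bézout bound = 2.

deg(f) = 2, deg(g) = 1, so Bézout bound = 2.
Scan x ∈ F_7. For each x, list the y ∈ F_7 with f(x, y) ≡ 0 and those with g(x, y) ≡ 0 (mod 7); the common zeros in that column are the intersection.
  x = 0: f ≡ 0 at y ∈ {1, 5}; g ≡ 0 at y ∈ {2}; common: ∅.
  x = 1: f ≡ 0 at y ∈ {4, 5}; g ≡ 0 at y ∈ {1}; common: ∅.
  x = 2: f ≡ 0 at y ∈ {0, 5}; g ≡ 0 at y ∈ {0}; common: {0}.
  x = 3: f ≡ 0 at y ∈ {3, 5}; g ≡ 0 at y ∈ {6}; common: ∅.
  x = 4: f ≡ 0 at y ∈ {5, 6}; g ≡ 0 at y ∈ {5}; common: {5}.
  x = 5: f ≡ 0 at y ∈ {2, 5}; g ≡ 0 at y ∈ {4}; common: ∅.
  x = 6: f ≡ 0 at y ∈ {5}; g ≡ 0 at y ∈ {3}; common: ∅.
Collecting: common zeros = {(2, 0), (4, 5)}, so the count is 2.
Comparison with the Bézout bound: 2 ≤ 2 = deg(f)·deg(g), as expected for curves with no common component (the bound is attained).


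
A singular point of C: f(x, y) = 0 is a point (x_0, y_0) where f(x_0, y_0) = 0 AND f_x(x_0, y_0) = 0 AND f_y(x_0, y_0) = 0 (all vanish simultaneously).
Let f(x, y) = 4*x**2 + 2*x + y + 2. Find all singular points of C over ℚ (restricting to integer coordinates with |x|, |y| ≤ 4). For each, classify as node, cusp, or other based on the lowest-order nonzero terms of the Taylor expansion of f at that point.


No singular points in the scanned grid; C is smooth there.

Compute partial derivatives:
  f_x = 8*x + 2.
  f_y = 1.
f_y = 1 is a nonzero constant, so f_y never vanishes: no point (x, y) can satisfy f = f_x = f_y = 0. In particular no (x, y) ∈ {−4, ..., 4}² is singular; the curve is smooth.


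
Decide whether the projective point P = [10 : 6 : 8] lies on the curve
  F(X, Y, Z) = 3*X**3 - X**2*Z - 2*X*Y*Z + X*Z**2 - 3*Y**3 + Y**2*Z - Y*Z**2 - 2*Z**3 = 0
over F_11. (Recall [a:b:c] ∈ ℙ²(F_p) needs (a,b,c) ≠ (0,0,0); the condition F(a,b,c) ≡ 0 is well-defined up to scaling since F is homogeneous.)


F(10,6,8) ≡ 2 (mod 11); P is NOT on the curve.

Evaluate F(10, 6, 8) term-by-term (mod 11).
  3*X**3 ↦ 3·1000·1·1 = 3000
  -X**2*Z ↦ -1·100·1·8 = -800
  -2*X*Y*Z ↦ -2·10·6·8 = -960
  X*Z**2 ↦ 1·10·1·64 = 640
  -3*Y**3 ↦ -3·1·216·1 = -648
  Y**2*Z ↦ 1·1·36·8 = 288
  -Y*Z**2 ↦ -1·1·6·64 = -384
  -2*Z**3 ↦ -2·1·1·512 = -1024
Sum: F(10, 6, 8) = (3000) + (-800) + (-960) + (640) + (-648) + (288) + (-384) + (-1024) = 112.
Reducing mod 11: 112 ≡ 2 (mod 11).
Since F(a, b, c) ≡ 2 ≠ 0 (mod 11), P does NOT lie on the curve.


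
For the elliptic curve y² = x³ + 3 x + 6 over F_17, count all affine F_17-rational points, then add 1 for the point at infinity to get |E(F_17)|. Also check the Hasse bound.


Affine points = {(3, 5), (3, 12), (6, 6), (6, 11), (7, 8), (7, 9), (8, 7), (8, 10), (10, 4), (10, 13), (12, 6), (12, 11), (13, 7), (13, 10), (14, 2), (14, 15), (15, 3), (15, 14), (16, 6), (16, 11)}; affine count = 20; |E(F_17)| = 21.

Discriminant check: Δ ∝ 4a³ + 27b² = 4·3³ + 27·6² = 4·27 + 27·36 ≡ 9 (mod 17). Nonzero ⇒ E is nonsingular.
For each x ∈ F_17, compute rhs = x³ + 3·x + 6 mod 17, then count y ∈ F_17 with y² ≡ rhs.
  x = 0: rhs = 6, matching y values: none (0 points).
  x = 1: rhs = 10, matching y values: none (0 points).
  x = 2: rhs = 3, matching y values: none (0 points).
  x = 3: rhs = 8, matching y values: 5, 12 (2 points).
  x = 4: rhs = 14, matching y values: none (0 points).
  x = 5: rhs = 10, matching y values: none (0 points).
  x = 6: rhs = 2, matching y values: 6, 11 (2 points).
  x = 7: rhs = 13, matching y values: 8, 9 (2 points).
  x = 8: rhs = 15, matching y values: 7, 10 (2 points).
  x = 9: rhs = 14, matching y values: none (0 points).
  x = 10: rhs = 16, matching y values: 4, 13 (2 points).
  x = 11: rhs = 10, matching y values: none (0 points).
  x = 12: rhs = 2, matching y values: 6, 11 (2 points).
  x = 13: rhs = 15, matching y values: 7, 10 (2 points).
  x = 14: rhs = 4, matching y values: 2, 15 (2 points).
  x = 15: rhs = 9, matching y values: 3, 14 (2 points).
  x = 16: rhs = 2, matching y values: 6, 11 (2 points).
Total affine count: 20.
Full point count |E(F_17)| = 20 + 1 = 21.
Hasse bound: |21 − (17+1)| = |3| = 3 ≤ 2√17 ≈ 8.2462 ✓.


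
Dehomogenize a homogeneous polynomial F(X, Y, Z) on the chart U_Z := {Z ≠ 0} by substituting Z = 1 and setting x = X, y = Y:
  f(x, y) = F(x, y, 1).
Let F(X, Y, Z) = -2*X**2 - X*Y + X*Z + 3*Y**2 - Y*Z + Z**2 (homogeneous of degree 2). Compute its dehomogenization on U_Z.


f(x, y) = -2*x**2 - x*y + x + 3*y**2 - y + 1

On U_Z we set Z = 1. Each monomial c·X^i·Y^j·Z^k in F becomes c·x^i·y^j·1^k = c·x^i·y^j.
Substituting Z = 1: F(X, Y, 1) = -2*x**2 - x*y + x + 3*y**2 - y + 1.
Note: deg(f) ≤ deg(F) = 2; strict inequality happens when F is divisible by Z (lost terms).


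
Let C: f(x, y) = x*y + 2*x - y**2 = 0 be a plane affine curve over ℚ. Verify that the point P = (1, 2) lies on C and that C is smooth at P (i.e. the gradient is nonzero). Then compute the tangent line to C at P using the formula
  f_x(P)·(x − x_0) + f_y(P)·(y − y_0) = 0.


Tangent line at P: 4*x - 3*y + 2 = 0.

Step 1: f(1, 2) = 0, so P lies on C.
Step 2: partial derivatives
  f_x(x, y) = y + 2, f_y(x, y) = x - 2*y.
  f_x(P) = 4, f_y(P) = -3 (gradient nonzero, so P is smooth).
Step 3: tangent line at P: 4·(x − 1) + -3·(y − 2) = 0.
Expanding: 4*x - 3*y + 2 = 0.


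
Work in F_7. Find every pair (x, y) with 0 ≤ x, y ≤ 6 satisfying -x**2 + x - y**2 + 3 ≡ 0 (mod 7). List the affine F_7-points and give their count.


Affine F_7-points: {(2, 1), (2, 6), (3, 2), (3, 5), (5, 2), (5, 5), (6, 1), (6, 6)}; count = 8.

For each of the 49 pairs (x, y) ∈ F_7², evaluate f(x, y) mod 7. Record the zeros.
  x = 0: [0↦3, 1↦2, 2↦6, 3↦1, 4↦1, 5↦6, 6↦2]  zeros at y ∈ ∅
  x = 1: [0↦3, 1↦2, 2↦6, 3↦1, 4↦1, 5↦6, 6↦2]  zeros at y ∈ ∅
  x = 2: [0↦1, 1↦0, 2↦4, 3↦6, 4↦6, 5↦4, 6↦0]  zeros at y ∈ {1, 6}
  x = 3: [0↦4, 1↦3, 2↦0, 3↦2, 4↦2, 5↦0, 6↦3]  zeros at y ∈ {2, 5}
  x = 4: [0↦5, 1↦4, 2↦1, 3↦3, 4↦3, 5↦1, 6↦4]  zeros at y ∈ ∅
  x = 5: [0↦4, 1↦3, 2↦0, 3↦2, 4↦2, 5↦0, 6↦3]  zeros at y ∈ {2, 5}
  x = 6: [0↦1, 1↦0, 2↦4, 3↦6, 4↦6, 5↦4, 6↦0]  zeros at y ∈ {1, 6}
Collecting zeros: affine points = {(2, 1), (2, 6), (3, 2), (3, 5), (5, 2), (5, 5), (6, 1), (6, 6)}.
Total count |C(F_7)_aff| = 8.


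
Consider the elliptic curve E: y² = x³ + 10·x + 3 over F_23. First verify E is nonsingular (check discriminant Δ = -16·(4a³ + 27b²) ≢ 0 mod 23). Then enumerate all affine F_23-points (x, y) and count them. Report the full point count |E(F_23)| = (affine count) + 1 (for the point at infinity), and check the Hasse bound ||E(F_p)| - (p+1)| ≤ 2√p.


Affine points = {(0, 7), (0, 16), (2, 10), (2, 13), (6, 7), (6, 16), (7, 5), (7, 18), (11, 8), (11, 15), (14, 9), (14, 14), (15, 3), (15, 20), (16, 2), (16, 21), (17, 7), (17, 16), (18, 9), (18, 14)}; affine count = 20; |E(F_23)| = 21.

Discriminant check: Δ ∝ 4a³ + 27b² = 4·10³ + 27·3² = 4·1000 + 27·9 ≡ 11 (mod 23). Nonzero ⇒ E is nonsingular.
For each x ∈ F_23, compute rhs = x³ + 10·x + 3 mod 23, then count y ∈ F_23 with y² ≡ rhs.
  x = 0: rhs = 3, matching y values: 7, 16 (2 points).
  x = 1: rhs = 14, matching y values: none (0 points).
  x = 2: rhs = 8, matching y values: 10, 13 (2 points).
  x = 3: rhs = 14, matching y values: none (0 points).
  x = 4: rhs = 15, matching y values: none (0 points).
  x = 5: rhs = 17, matching y values: none (0 points).
  x = 6: rhs = 3, matching y values: 7, 16 (2 points).
  x = 7: rhs = 2, matching y values: 5, 18 (2 points).
  x = 8: rhs = 20, matching y values: none (0 points).
  x = 9: rhs = 17, matching y values: none (0 points).
  x = 10: rhs = 22, matching y values: none (0 points).
  x = 11: rhs = 18, matching y values: 8, 15 (2 points).
  x = 12: rhs = 11, matching y values: none (0 points).
  x = 13: rhs = 7, matching y values: none (0 points).
  x = 14: rhs = 12, matching y values: 9, 14 (2 points).
  x = 15: rhs = 9, matching y values: 3, 20 (2 points).
  x = 16: rhs = 4, matching y values: 2, 21 (2 points).
  x = 17: rhs = 3, matching y values: 7, 16 (2 points).
  x = 18: rhs = 12, matching y values: 9, 14 (2 points).
  x = 19: rhs = 14, matching y values: none (0 points).
  x = 20: rhs = 15, matching y values: none (0 points).
  x = 21: rhs = 21, matching y values: none (0 points).
  x = 22: rhs = 15, matching y values: none (0 points).
Total affine count: 20.
Full point count |E(F_23)| = 20 + 1 = 21.
Hasse bound: |21 − (23+1)| = |-3| = 3 ≤ 2√23 ≈ 9.5917 ✓.


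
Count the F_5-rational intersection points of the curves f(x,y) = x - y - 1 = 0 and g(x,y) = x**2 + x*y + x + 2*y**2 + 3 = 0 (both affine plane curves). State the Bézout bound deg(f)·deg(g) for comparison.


Common zeros: {(0, 4), (1, 0)}; count = 2; Bézout bound = 2.

deg(f) = 1, deg(g) = 2, so Bézout bound = 2.
Scan x ∈ F_5. For each x, list the y ∈ F_5 with f(x, y) ≡ 0 and those with g(x, y) ≡ 0 (mod 5); the common zeros in that column are the intersection.
  x = 0: f ≡ 0 at y ∈ {4}; g ≡ 0 at y ∈ {1, 4}; common: {4}.
  x = 1: f ≡ 0 at y ∈ {0}; g ≡ 0 at y ∈ {0, 2}; common: {0}.
  x = 2: f ≡ 0 at y ∈ {1}; g ≡ 0 at y ∈ ∅; common: ∅.
  x = 3: f ≡ 0 at y ∈ {2}; g ≡ 0 at y ∈ {0, 1}; common: ∅.
  x = 4: f ≡ 0 at y ∈ {3}; g ≡ 0 at y ∈ ∅; common: ∅.
Collecting: common zeros = {(0, 4), (1, 0)}, so the count is 2.
Comparison with the Bézout bound: 2 ≤ 2 = deg(f)·deg(g), as expected for curves with no common component (the bound is attained).


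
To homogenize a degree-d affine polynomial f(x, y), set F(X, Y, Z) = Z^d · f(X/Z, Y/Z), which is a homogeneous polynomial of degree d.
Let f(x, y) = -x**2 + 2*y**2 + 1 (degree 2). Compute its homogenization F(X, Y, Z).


F(X, Y, Z) = -X**2 + 2*Y**2 + Z**2

deg(f) = 2.
Substitute x = X/Z, y = Y/Z into f, then multiply by Z^2.
  monomial -1·x^2·y^0 ↦ -1·X^2·Y^0·Z^0.
  monomial 2·x^0·y^2 ↦ 2·X^0·Y^2·Z^0.
  monomial 1·x^0·y^0 ↦ 1·X^0·Y^0·Z^2.
Collecting: F(X, Y, Z) = -X**2 + 2*Y**2 + Z**2.


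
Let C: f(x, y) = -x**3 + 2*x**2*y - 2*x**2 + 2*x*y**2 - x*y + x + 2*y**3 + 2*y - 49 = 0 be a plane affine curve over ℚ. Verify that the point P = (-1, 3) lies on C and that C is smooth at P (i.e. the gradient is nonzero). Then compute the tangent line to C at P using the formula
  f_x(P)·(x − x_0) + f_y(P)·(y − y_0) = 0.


Tangent line at P: 5*x + 47*y - 136 = 0.

Step 1: f(-1, 3) = 0, so P lies on C.
Step 2: partial derivatives
  f_x(x, y) = -3*x**2 + 4*x*y - 4*x + 2*y**2 - y + 1, f_y(x, y) = 2*x**2 + 4*x*y - x + 6*y**2 + 2.
  f_x(P) = 5, f_y(P) = 47 (gradient nonzero, so P is smooth).
Step 3: tangent line at P: 5·(x − -1) + 47·(y − 3) = 0.
Expanding: 5*x + 47*y - 136 = 0.


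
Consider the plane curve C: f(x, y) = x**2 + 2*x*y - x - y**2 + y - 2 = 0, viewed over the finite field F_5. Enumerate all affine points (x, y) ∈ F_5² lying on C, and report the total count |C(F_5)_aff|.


Affine F_5-points: {(1, 1), (1, 2), (2, 0), (3, 1), (4, 0), (4, 4)}; count = 6.

For each of the 25 pairs (x, y) ∈ F_5², evaluate f(x, y) mod 5. Record the zeros.
  x = 0: [0↦3, 1↦3, 2↦1, 3↦2, 4↦1]  zeros at y ∈ ∅
  x = 1: [0↦3, 1↦0, 2↦0, 3↦3, 4↦4]  zeros at y ∈ {1, 2}
  x = 2: [0↦0, 1↦4, 2↦1, 3↦1, 4↦4]  zeros at y ∈ {0}
  x = 3: [0↦4, 1↦0, 2↦4, 3↦1, 4↦1]  zeros at y ∈ {1}
  x = 4: [0↦0, 1↦3, 2↦4, 3↦3, 4↦0]  zeros at y ∈ {0, 4}
Collecting zeros: affine points = {(1, 1), (1, 2), (2, 0), (3, 1), (4, 0), (4, 4)}.
Total count |C(F_5)_aff| = 6.


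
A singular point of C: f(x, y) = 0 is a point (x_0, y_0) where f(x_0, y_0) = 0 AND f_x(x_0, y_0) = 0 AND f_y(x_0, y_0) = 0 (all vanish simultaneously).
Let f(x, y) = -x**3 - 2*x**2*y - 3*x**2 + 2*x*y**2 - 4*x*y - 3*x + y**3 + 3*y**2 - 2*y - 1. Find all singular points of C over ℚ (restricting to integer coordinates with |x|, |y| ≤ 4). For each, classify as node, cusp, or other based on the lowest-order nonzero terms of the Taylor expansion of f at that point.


Singular points: {(-1, 0)}; classification: cusp.

Compute partial derivatives:
  f_x = -3*x**2 - 4*x*y - 6*x + 2*y**2 - 4*y - 3.
  f_y = -2*x**2 + 4*x*y - 4*x + 3*y**2 + 6*y - 2.
Scan x_0 ∈ {−4, ..., 4}. For each x_0, f_y(x_0, y) is a polynomial in y; find its integer roots y ∈ {−4, ..., 4}, then test f_x and f at those candidates.
  x = -4: f_y(-4, y) = 3*y**2 - 10*y - 18; no integer root y with |y| ≤ 4.
  x = -3: f_y(-3, y) = 3*y**2 - 6*y - 8; no integer root y with |y| ≤ 4.
  x = -2: f_y(-2, y) = 3*y**2 - 2*y - 2; no integer root y with |y| ≤ 4.
  x = -1: f_y(-1, y) = 3*y**2 + 2*y; vanishes at y ∈ {0}. (-1, 0): f_x = 0, f = 0 — SINGULAR.
  x = 0: f_y(0, y) = 3*y**2 + 6*y - 2; no integer root y with |y| ≤ 4.
  x = 1: f_y(1, y) = 3*y**2 + 10*y - 8; vanishes at y ∈ {-4}. (1, -4): f_x = 52 ≠ 0.
  x = 2: f_y(2, y) = 3*y**2 + 14*y - 18; no integer root y with |y| ≤ 4.
  x = 3: f_y(3, y) = 3*y**2 + 18*y - 32; no integer root y with |y| ≤ 4.
  x = 4: f_y(4, y) = 3*y**2 + 22*y - 50; no integer root y with |y| ≤ 4.
Only singular point on the grid: (-1, 0).
Classify: substitute x = -1 + u, y = 0 + v and expand: f = -u**3 - 2*u**2*v + 2*u*v**2 + v**3 + v**2.
No constant or linear terms (consistent with a singular point). Quadratic part: v**2. Cubic part: -u**3 - 2*u**2*v + 2*u*v**2 + v**3.
The quadratic part v**2 is a perfect square, so there is a single (double) tangent line v = 0, i.e. y = 0. Restricting the cubic part to that line (v = 0) leaves -u**3 ≠ 0, so f is not divisible by v and the branch is v² ≈ u**3 to lowest order — this is a cusp.
Classification: cusp.


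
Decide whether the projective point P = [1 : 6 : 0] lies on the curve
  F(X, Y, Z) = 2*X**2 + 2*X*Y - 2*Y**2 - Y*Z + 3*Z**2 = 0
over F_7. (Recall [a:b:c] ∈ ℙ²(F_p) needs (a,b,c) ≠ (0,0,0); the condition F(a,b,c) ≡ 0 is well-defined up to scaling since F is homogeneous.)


F(1,6,0) ≡ 5 (mod 7); P is NOT on the curve.

Evaluate F(1, 6, 0) term-by-term (mod 7).
  2*X**2 ↦ 2·1·1·1 = 2
  2*X*Y ↦ 2·1·6·1 = 12
  -2*Y**2 ↦ -2·1·36·1 = -72
  -Y*Z ↦ -1·1·6·0 = 0
  3*Z**2 ↦ 3·1·1·0 = 0
Sum: F(1, 6, 0) = (2) + (12) + (-72) + (0) + (0) = -58.
Reducing mod 7: -58 ≡ 5 (mod 7).
Since F(a, b, c) ≡ 5 ≠ 0 (mod 7), P does NOT lie on the curve.


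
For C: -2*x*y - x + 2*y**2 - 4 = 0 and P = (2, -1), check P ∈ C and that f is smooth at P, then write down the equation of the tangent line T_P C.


Tangent line at P: x - 8*y - 10 = 0.

Step 1: f(2, -1) = 0, so P lies on C.
Step 2: partial derivatives
  f_x(x, y) = -2*y - 1, f_y(x, y) = -2*x + 4*y.
  f_x(P) = 1, f_y(P) = -8 (gradient nonzero, so P is smooth).
Step 3: tangent line at P: 1·(x − 2) + -8·(y − -1) = 0.
Expanding: x - 8*y - 10 = 0.


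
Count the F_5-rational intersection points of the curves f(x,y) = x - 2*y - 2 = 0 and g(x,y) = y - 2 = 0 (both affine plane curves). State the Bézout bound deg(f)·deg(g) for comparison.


Common zeros: {(1, 2)}; count = 1; Bézout bound = 1.

deg(f) = 1, deg(g) = 1, so Bézout bound = 1.
Scan x ∈ F_5. For each x, list the y ∈ F_5 with f(x, y) ≡ 0 and those with g(x, y) ≡ 0 (mod 5); the common zeros in that column are the intersection.
  x = 0: f ≡ 0 at y ∈ {4}; g ≡ 0 at y ∈ {2}; common: ∅.
  x = 1: f ≡ 0 at y ∈ {2}; g ≡ 0 at y ∈ {2}; common: {2}.
  x = 2: f ≡ 0 at y ∈ {0}; g ≡ 0 at y ∈ {2}; common: ∅.
  x = 3: f ≡ 0 at y ∈ {3}; g ≡ 0 at y ∈ {2}; common: ∅.
  x = 4: f ≡ 0 at y ∈ {1}; g ≡ 0 at y ∈ {2}; common: ∅.
Collecting: common zeros = {(1, 2)}, so the count is 1.
Comparison with the Bézout bound: 1 ≤ 1 = deg(f)·deg(g), as expected for curves with no common component (the bound is attained).


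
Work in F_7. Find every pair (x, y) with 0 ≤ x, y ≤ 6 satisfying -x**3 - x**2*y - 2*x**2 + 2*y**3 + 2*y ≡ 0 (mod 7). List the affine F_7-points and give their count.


Affine F_7-points: {(0, 0), (1, 1), (1, 5), (2, 5), (4, 3), (4, 5), (4, 6), (5, 0), (5, 1), (5, 6), (6, 3)}; count = 11.

For each of the 49 pairs (x, y) ∈ F_7², evaluate f(x, y) mod 7. Record the zeros.
  x = 0: [0↦0, 1↦4, 2↦6, 3↦4, 4↦3, 5↦1, 6↦3]  zeros at y ∈ {0}
  x = 1: [0↦4, 1↦0, 2↦1, 3↦5, 4↦3, 5↦0, 6↦1]  zeros at y ∈ {1, 5}
  x = 2: [0↦5, 1↦5, 2↦3, 3↦4, 4↦6, 5↦0, 6↦5]  zeros at y ∈ {5}
  x = 3: [0↦4, 1↦6, 2↦6, 3↦2, 4↦6, 5↦2, 6↦2]  zeros at y ∈ ∅
  x = 4: [0↦2, 1↦4, 2↦4, 3↦0, 4↦4, 5↦0, 6↦0]  zeros at y ∈ {3, 5, 6}
  x = 5: [0↦0, 1↦0, 2↦5, 3↦6, 4↦1, 5↦2, 6↦0]  zeros at y ∈ {0, 1, 6}
  x = 6: [0↦6, 1↦2, 2↦3, 3↦0, 4↦5, 5↦2, 6↦3]  zeros at y ∈ {3}
Collecting zeros: affine points = {(0, 0), (1, 1), (1, 5), (2, 5), (4, 3), (4, 5), (4, 6), (5, 0), (5, 1), (5, 6), (6, 3)}.
Total count |C(F_7)_aff| = 11.


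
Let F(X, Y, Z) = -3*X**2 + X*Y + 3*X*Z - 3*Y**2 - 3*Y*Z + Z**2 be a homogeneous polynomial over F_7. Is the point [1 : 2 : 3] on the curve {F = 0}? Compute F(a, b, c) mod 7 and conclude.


F(1,2,3) ≡ 1 (mod 7); P is NOT on the curve.

Evaluate F(1, 2, 3) term-by-term (mod 7).
  -3*X**2 ↦ -3·1·1·1 = -3
  X*Y ↦ 1·1·2·1 = 2
  3*X*Z ↦ 3·1·1·3 = 9
  -3*Y**2 ↦ -3·1·4·1 = -12
  -3*Y*Z ↦ -3·1·2·3 = -18
  Z**2 ↦ 1·1·1·9 = 9
Sum: F(1, 2, 3) = (-3) + (2) + (9) + (-12) + (-18) + (9) = -13.
Reducing mod 7: -13 ≡ 1 (mod 7).
Since F(a, b, c) ≡ 1 ≠ 0 (mod 7), P does NOT lie on the curve.


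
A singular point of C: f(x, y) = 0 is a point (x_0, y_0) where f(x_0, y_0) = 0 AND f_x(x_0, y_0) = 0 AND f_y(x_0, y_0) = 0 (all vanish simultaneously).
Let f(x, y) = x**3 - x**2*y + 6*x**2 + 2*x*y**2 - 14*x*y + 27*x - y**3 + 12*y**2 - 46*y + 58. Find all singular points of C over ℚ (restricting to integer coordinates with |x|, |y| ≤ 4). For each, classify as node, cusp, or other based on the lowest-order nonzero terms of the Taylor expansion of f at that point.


Singular points: {(-1, 3)}; classification: cusp.

Compute partial derivatives:
  f_x = 3*x**2 - 2*x*y + 12*x + 2*y**2 - 14*y + 27.
  f_y = -x**2 + 4*x*y - 14*x - 3*y**2 + 24*y - 46.
Scan x_0 ∈ {−4, ..., 4}. For each x_0, f_y(x_0, y) is a polynomial in y; find its integer roots y ∈ {−4, ..., 4}, then test f_x and f at those candidates.
  x = -4: f_y(-4, y) = -3*y**2 + 8*y - 6; no integer root y with |y| ≤ 4.
  x = -3: f_y(-3, y) = -3*y**2 + 12*y - 13; no integer root y with |y| ≤ 4.
  x = -2: f_y(-2, y) = -3*y**2 + 16*y - 22; no integer root y with |y| ≤ 4.
  x = -1: f_y(-1, y) = -3*y**2 + 20*y - 33; vanishes at y ∈ {3}. (-1, 3): f_x = 0, f = 0 — SINGULAR.
  x = 0: f_y(0, y) = -3*y**2 + 24*y - 46; no integer root y with |y| ≤ 4.
  x = 1: f_y(1, y) = -3*y**2 + 28*y - 61; no integer root y with |y| ≤ 4.
  x = 2: f_y(2, y) = -3*y**2 + 32*y - 78; no integer root y with |y| ≤ 4.
  x = 3: f_y(3, y) = -3*y**2 + 36*y - 97; no integer root y with |y| ≤ 4.
  x = 4: f_y(4, y) = -3*y**2 + 40*y - 118; no integer root y with |y| ≤ 4.
Only singular point on the grid: (-1, 3).
Classify: substitute x = -1 + u, y = 3 + v and expand: f = u**3 - u**2*v + 2*u*v**2 - v**3 + v**2.
No constant or linear terms (consistent with a singular point). Quadratic part: v**2. Cubic part: u**3 - u**2*v + 2*u*v**2 - v**3.
The quadratic part v**2 is a perfect square, so there is a single (double) tangent line v = 0, i.e. y = 3. Restricting the cubic part to that line (v = 0) leaves u**3 ≠ 0, so f is not divisible by v and the branch is v² ≈ -u**3 to lowest order — this is a cusp.
Classification: cusp.
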